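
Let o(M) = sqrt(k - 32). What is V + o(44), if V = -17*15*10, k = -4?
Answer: -2550 + 6*I ≈ -2550.0 + 6.0*I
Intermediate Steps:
o(M) = 6*I (o(M) = sqrt(-4 - 32) = sqrt(-36) = 6*I)
V = -2550 (V = -255*10 = -2550)
V + o(44) = -2550 + 6*I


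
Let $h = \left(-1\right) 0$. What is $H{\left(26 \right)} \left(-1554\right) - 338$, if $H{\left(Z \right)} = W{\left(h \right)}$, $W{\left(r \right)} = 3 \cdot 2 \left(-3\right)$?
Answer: $27634$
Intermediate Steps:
$h = 0$
$W{\left(r \right)} = -18$ ($W{\left(r \right)} = 6 \left(-3\right) = -18$)
$H{\left(Z \right)} = -18$
$H{\left(26 \right)} \left(-1554\right) - 338 = \left(-18\right) \left(-1554\right) - 338 = 27972 - 338 = 27634$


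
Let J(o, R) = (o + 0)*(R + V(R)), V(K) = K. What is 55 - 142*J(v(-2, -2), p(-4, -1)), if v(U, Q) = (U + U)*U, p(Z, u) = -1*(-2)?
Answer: -4489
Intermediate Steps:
p(Z, u) = 2
v(U, Q) = 2*U² (v(U, Q) = (2*U)*U = 2*U²)
J(o, R) = 2*R*o (J(o, R) = (o + 0)*(R + R) = o*(2*R) = 2*R*o)
55 - 142*J(v(-2, -2), p(-4, -1)) = 55 - 284*2*2*(-2)² = 55 - 284*2*2*4 = 55 - 284*2*8 = 55 - 142*32 = 55 - 4544 = -4489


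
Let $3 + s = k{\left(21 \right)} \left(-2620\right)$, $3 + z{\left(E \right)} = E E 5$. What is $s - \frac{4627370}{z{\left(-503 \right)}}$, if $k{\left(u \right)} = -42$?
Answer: $\frac{69598399592}{632521} \approx 1.1003 \cdot 10^{5}$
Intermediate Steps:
$z{\left(E \right)} = -3 + 5 E^{2}$ ($z{\left(E \right)} = -3 + E E 5 = -3 + E^{2} \cdot 5 = -3 + 5 E^{2}$)
$s = 110037$ ($s = -3 - -110040 = -3 + 110040 = 110037$)
$s - \frac{4627370}{z{\left(-503 \right)}} = 110037 - \frac{4627370}{-3 + 5 \left(-503\right)^{2}} = 110037 - \frac{4627370}{-3 + 5 \cdot 253009} = 110037 - \frac{4627370}{-3 + 1265045} = 110037 - \frac{4627370}{1265042} = 110037 - \frac{2313685}{632521} = \frac{69598399592}{632521}$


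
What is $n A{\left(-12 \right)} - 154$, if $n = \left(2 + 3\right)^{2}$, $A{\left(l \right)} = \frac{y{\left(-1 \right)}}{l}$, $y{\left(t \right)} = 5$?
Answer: $- \frac{1973}{12} \approx -164.42$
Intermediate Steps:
$A{\left(l \right)} = \frac{5}{l}$
$n = 25$ ($n = 5^{2} = 25$)
$n A{\left(-12 \right)} - 154 = 25 \frac{5}{-12} - 154 = 25 \cdot 5 \left(- \frac{1}{12}\right) - 154 = 25 \left(- \frac{5}{12}\right) - 154 = - \frac{125}{12} - 154 = - \frac{1973}{12}$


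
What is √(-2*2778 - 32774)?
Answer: I*√38330 ≈ 195.78*I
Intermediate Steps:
√(-2*2778 - 32774) = √(-5556 - 32774) = √(-38330) = I*√38330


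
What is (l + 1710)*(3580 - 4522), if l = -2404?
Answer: 653748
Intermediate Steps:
(l + 1710)*(3580 - 4522) = (-2404 + 1710)*(3580 - 4522) = -694*(-942) = 653748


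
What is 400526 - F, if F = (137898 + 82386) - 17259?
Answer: 197501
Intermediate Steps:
F = 203025 (F = 220284 - 17259 = 203025)
400526 - F = 400526 - 1*203025 = 400526 - 203025 = 197501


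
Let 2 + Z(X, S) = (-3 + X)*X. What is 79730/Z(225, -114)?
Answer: 39865/24974 ≈ 1.5963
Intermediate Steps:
Z(X, S) = -2 + X*(-3 + X) (Z(X, S) = -2 + (-3 + X)*X = -2 + X*(-3 + X))
79730/Z(225, -114) = 79730/(-2 + 225² - 3*225) = 79730/(-2 + 50625 - 675) = 79730/49948 = 79730*(1/49948) = 39865/24974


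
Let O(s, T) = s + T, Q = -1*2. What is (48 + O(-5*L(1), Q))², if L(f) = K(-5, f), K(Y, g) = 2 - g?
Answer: 1681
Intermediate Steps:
L(f) = 2 - f
Q = -2
O(s, T) = T + s
(48 + O(-5*L(1), Q))² = (48 + (-2 - 5*(2 - 1*1)))² = (48 + (-2 - 5*(2 - 1)))² = (48 + (-2 - 5*1))² = (48 + (-2 - 5))² = (48 - 7)² = 41² = 1681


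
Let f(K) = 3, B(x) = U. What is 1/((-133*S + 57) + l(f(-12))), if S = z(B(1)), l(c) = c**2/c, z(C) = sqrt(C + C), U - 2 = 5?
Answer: -30/122023 - 133*sqrt(14)/244046 ≈ -0.0022850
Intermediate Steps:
U = 7 (U = 2 + 5 = 7)
B(x) = 7
z(C) = sqrt(2)*sqrt(C) (z(C) = sqrt(2*C) = sqrt(2)*sqrt(C))
l(c) = c
S = sqrt(14) (S = sqrt(2)*sqrt(7) = sqrt(14) ≈ 3.7417)
1/((-133*S + 57) + l(f(-12))) = 1/((-133*sqrt(14) + 57) + 3) = 1/((57 - 133*sqrt(14)) + 3) = 1/(60 - 133*sqrt(14))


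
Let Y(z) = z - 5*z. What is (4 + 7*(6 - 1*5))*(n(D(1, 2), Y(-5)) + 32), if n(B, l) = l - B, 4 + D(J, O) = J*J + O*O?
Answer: 561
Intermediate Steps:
D(J, O) = -4 + J² + O² (D(J, O) = -4 + (J*J + O*O) = -4 + (J² + O²) = -4 + J² + O²)
Y(z) = -4*z
(4 + 7*(6 - 1*5))*(n(D(1, 2), Y(-5)) + 32) = (4 + 7*(6 - 1*5))*((-4*(-5) - (-4 + 1² + 2²)) + 32) = (4 + 7*(6 - 5))*((20 - (-4 + 1 + 4)) + 32) = (4 + 7*1)*((20 - 1*1) + 32) = (4 + 7)*((20 - 1) + 32) = 11*(19 + 32) = 11*51 = 561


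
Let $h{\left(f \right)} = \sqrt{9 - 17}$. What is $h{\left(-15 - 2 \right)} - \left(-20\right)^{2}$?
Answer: $-400 + 2 i \sqrt{2} \approx -400.0 + 2.8284 i$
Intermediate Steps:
$h{\left(f \right)} = 2 i \sqrt{2}$ ($h{\left(f \right)} = \sqrt{-8} = 2 i \sqrt{2}$)
$h{\left(-15 - 2 \right)} - \left(-20\right)^{2} = 2 i \sqrt{2} - \left(-20\right)^{2} = 2 i \sqrt{2} - 400 = -400 + 2 i \sqrt{2}$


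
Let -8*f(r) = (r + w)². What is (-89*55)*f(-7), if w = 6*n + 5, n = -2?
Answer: 239855/2 ≈ 1.1993e+5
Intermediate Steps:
w = -7 (w = 6*(-2) + 5 = -12 + 5 = -7)
f(r) = -(-7 + r)²/8 (f(r) = -(r - 7)²/8 = -(-7 + r)²/8)
(-89*55)*f(-7) = (-89*55)*(-(-7 - 7)²/8) = -(-4895)*(-14)²/8 = -(-4895)*196/8 = -4895*(-49/2) = 239855/2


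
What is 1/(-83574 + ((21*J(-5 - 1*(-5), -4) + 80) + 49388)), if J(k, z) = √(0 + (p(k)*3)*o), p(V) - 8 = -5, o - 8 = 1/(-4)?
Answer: -136424/4652753905 - 126*√31/4652753905 ≈ -2.9472e-5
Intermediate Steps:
o = 31/4 (o = 8 + 1/(-4) = 8 - ¼ = 31/4 ≈ 7.7500)
p(V) = 3 (p(V) = 8 - 5 = 3)
J(k, z) = 3*√31/2 (J(k, z) = √(0 + (3*3)*(31/4)) = √(0 + 9*(31/4)) = √(0 + 279/4) = √(279/4) = 3*√31/2)
1/(-83574 + ((21*J(-5 - 1*(-5), -4) + 80) + 49388)) = 1/(-83574 + ((21*(3*√31/2) + 80) + 49388)) = 1/(-83574 + ((63*√31/2 + 80) + 49388)) = 1/(-83574 + ((80 + 63*√31/2) + 49388)) = 1/(-83574 + (49468 + 63*√31/2)) = 1/(-34106 + 63*√31/2)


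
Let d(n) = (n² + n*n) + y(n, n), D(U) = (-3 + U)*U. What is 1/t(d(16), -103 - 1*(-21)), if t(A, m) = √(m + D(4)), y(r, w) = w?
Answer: -I*√78/78 ≈ -0.11323*I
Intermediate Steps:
D(U) = U*(-3 + U)
d(n) = n + 2*n² (d(n) = (n² + n*n) + n = (n² + n²) + n = 2*n² + n = n + 2*n²)
t(A, m) = √(4 + m) (t(A, m) = √(m + 4*(-3 + 4)) = √(m + 4*1) = √(m + 4) = √(4 + m))
1/t(d(16), -103 - 1*(-21)) = 1/(√(4 + (-103 - 1*(-21)))) = 1/(√(4 + (-103 + 21))) = 1/(√(4 - 82)) = 1/(√(-78)) = 1/(I*√78) = -I*√78/78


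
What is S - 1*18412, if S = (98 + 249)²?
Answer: 101997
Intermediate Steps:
S = 120409 (S = 347² = 120409)
S - 1*18412 = 120409 - 1*18412 = 120409 - 18412 = 101997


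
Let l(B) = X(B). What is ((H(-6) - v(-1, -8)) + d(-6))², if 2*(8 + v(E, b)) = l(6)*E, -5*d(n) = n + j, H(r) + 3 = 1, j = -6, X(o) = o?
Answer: 3249/25 ≈ 129.96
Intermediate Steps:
H(r) = -2 (H(r) = -3 + 1 = -2)
d(n) = 6/5 - n/5 (d(n) = -(n - 6)/5 = -(-6 + n)/5 = 6/5 - n/5)
l(B) = B
v(E, b) = -8 + 3*E (v(E, b) = -8 + (6*E)/2 = -8 + 3*E)
((H(-6) - v(-1, -8)) + d(-6))² = ((-2 - (-8 + 3*(-1))) + (6/5 - ⅕*(-6)))² = ((-2 - (-8 - 3)) + (6/5 + 6/5))² = ((-2 - 1*(-11)) + 12/5)² = ((-2 + 11) + 12/5)² = (9 + 12/5)² = (57/5)² = 3249/25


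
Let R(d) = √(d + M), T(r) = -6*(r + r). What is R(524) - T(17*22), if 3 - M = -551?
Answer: 4488 + 7*√22 ≈ 4520.8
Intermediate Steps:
M = 554 (M = 3 - 1*(-551) = 3 + 551 = 554)
T(r) = -12*r
R(d) = √(554 + d) (R(d) = √(d + 554) = √(554 + d))
R(524) - T(17*22) = √(554 + 524) - (-12)*17*22 = √1078 - (-12)*374 = 7*√22 - 1*(-4488) = 7*√22 + 4488 = 4488 + 7*√22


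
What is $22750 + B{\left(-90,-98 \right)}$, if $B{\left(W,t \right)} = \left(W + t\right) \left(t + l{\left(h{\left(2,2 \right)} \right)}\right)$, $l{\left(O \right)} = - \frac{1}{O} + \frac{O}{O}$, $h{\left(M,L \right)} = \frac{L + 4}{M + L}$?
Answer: $\frac{123334}{3} \approx 41111.0$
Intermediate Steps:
$h{\left(M,L \right)} = \frac{4 + L}{L + M}$
$l{\left(O \right)} = 1 - \frac{1}{O}$ ($l{\left(O \right)} = - \frac{1}{O} + 1 = 1 - \frac{1}{O}$)
$B{\left(W,t \right)} = \left(\frac{1}{3} + t\right) \left(W + t\right)$ ($B{\left(W,t \right)} = \left(W + t\right) \left(t + \frac{-1 + \frac{4 + 2}{2 + 2}}{\frac{1}{2 + 2} \left(4 + 2\right)}\right) = \left(W + t\right) \left(t + \frac{-1 + \frac{1}{4} \cdot 6}{\frac{1}{4} \cdot 6}\right) = \left(W + t\right) \left(t + \frac{-1 + \frac{3}{2}}{\frac{3}{2}}\right) = \left(W + t\right) \left(t + \frac{2}{3} \cdot \frac{1}{2}\right) = \left(W + t\right) \left(t + \frac{1}{3}\right) = \left(W + t\right) \left(\frac{1}{3} + t\right) = \left(\frac{1}{3} + t\right) \left(W + t\right)$)
$22750 + B{\left(-90,-98 \right)} = 22750 + \left(\left(-98\right)^{2} + \frac{1}{3} \left(-90\right) + \frac{1}{3} \left(-98\right) - -8820\right) = 22750 + \left(9604 - 30 - \frac{98}{3} + 8820\right) = 22750 + \frac{55084}{3} = \frac{123334}{3}$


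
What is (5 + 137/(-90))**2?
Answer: 97969/8100 ≈ 12.095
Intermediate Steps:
(5 + 137/(-90))**2 = (5 + 137*(-1/90))**2 = (5 - 137/90)**2 = (313/90)**2 = 97969/8100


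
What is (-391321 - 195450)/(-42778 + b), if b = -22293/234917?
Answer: 137842483007/10049301719 ≈ 13.717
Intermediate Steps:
b = -22293/234917 (b = -22293*1/234917 = -22293/234917 ≈ -0.094897)
(-391321 - 195450)/(-42778 + b) = (-391321 - 195450)/(-42778 - 22293/234917) = -586771/(-10049301719/234917) = -586771*(-234917/10049301719) = 137842483007/10049301719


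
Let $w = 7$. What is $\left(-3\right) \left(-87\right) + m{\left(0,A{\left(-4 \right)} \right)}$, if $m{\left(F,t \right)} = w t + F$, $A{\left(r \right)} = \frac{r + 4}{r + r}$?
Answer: $261$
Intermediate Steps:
$A{\left(r \right)} = \frac{4 + r}{2 r}$
$m{\left(F,t \right)} = F + 7 t$ ($m{\left(F,t \right)} = 7 t + F = F + 7 t$)
$\left(-3\right) \left(-87\right) + m{\left(0,A{\left(-4 \right)} \right)} = \left(-3\right) \left(-87\right) + \left(0 + 7 \frac{4 - 4}{2 \left(-4\right)}\right) = 261 + \left(0 + 7 \cdot \frac{1}{2} \left(- \frac{1}{4}\right) 0\right) = 261 + \left(0 + 7 \cdot 0\right) = 261 + \left(0 + 0\right) = 261 + 0 = 261$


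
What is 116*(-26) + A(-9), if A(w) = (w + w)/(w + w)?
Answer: -3015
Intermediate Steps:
A(w) = 1 (A(w) = (2*w)/((2*w)) = (2*w)*(1/(2*w)) = 1)
116*(-26) + A(-9) = 116*(-26) + 1 = -3016 + 1 = -3015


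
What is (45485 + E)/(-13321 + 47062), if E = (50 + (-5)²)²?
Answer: 51110/33741 ≈ 1.5148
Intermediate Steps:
E = 5625 (E = (50 + 25)² = 75² = 5625)
(45485 + E)/(-13321 + 47062) = (45485 + 5625)/(-13321 + 47062) = 51110/33741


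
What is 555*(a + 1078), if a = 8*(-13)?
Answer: 540570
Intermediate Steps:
a = -104
555*(a + 1078) = 555*(-104 + 1078) = 555*974 = 540570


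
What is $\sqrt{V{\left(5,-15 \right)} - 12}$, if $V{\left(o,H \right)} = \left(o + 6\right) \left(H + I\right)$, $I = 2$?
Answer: $i \sqrt{155} \approx 12.45 i$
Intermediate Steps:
$V{\left(o,H \right)} = \left(2 + H\right) \left(6 + o\right)$ ($V{\left(o,H \right)} = \left(o + 6\right) \left(H + 2\right) = \left(6 + o\right) \left(2 + H\right) = \left(2 + H\right) \left(6 + o\right)$)
$\sqrt{V{\left(5,-15 \right)} - 12} = \sqrt{\left(12 + 2 \cdot 5 + 6 \left(-15\right) - 75\right) - 12} = \sqrt{\left(12 + 10 - 90 - 75\right) - 12} = \sqrt{-143 - 12} = \sqrt{-155} = i \sqrt{155}$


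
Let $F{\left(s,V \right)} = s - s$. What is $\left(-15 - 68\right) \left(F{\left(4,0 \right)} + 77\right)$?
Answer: $-6391$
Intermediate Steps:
$F{\left(s,V \right)} = 0$
$\left(-15 - 68\right) \left(F{\left(4,0 \right)} + 77\right) = \left(-15 - 68\right) \left(0 + 77\right) = \left(-83\right) 77 = -6391$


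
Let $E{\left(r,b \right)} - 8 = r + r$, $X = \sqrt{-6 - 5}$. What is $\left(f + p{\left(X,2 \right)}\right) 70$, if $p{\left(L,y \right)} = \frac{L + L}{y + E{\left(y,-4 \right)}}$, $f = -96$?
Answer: $-6720 + 10 i \sqrt{11} \approx -6720.0 + 33.166 i$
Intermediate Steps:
$X = i \sqrt{11}$ ($X = \sqrt{-11} = i \sqrt{11} \approx 3.3166 i$)
$E{\left(r,b \right)} = 8 + 2 r$ ($E{\left(r,b \right)} = 8 + \left(r + r\right) = 8 + 2 r$)
$p{\left(L,y \right)} = \frac{2 L}{8 + 3 y}$ ($p{\left(L,y \right)} = \frac{L + L}{y + \left(8 + 2 y\right)} = \frac{2 L}{8 + 3 y}$)
$\left(f + p{\left(X,2 \right)}\right) 70 = \left(-96 + \frac{2 i \sqrt{11}}{8 + 3 \cdot 2}\right) 70 = \left(-96 + \frac{2 i \sqrt{11}}{8 + 6}\right) 70 = \left(-96 + \frac{2 i \sqrt{11}}{14}\right) 70 = \left(-96 + 2 i \sqrt{11} \cdot \frac{1}{14}\right) 70 = \left(-96 + \frac{i \sqrt{11}}{7}\right) 70 = -6720 + 10 i \sqrt{11}$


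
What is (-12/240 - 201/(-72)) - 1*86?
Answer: -9991/120 ≈ -83.258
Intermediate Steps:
(-12/240 - 201/(-72)) - 1*86 = (-12*1/240 - 201*(-1/72)) - 86 = (-1/20 + 67/24) - 86 = 329/120 - 86 = -9991/120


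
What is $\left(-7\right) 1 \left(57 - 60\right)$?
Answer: $21$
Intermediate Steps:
$\left(-7\right) 1 \left(57 - 60\right) = - 7 \left(57 - 60\right) = \left(-7\right) \left(-3\right) = 21$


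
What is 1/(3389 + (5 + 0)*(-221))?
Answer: 1/2284 ≈ 0.00043783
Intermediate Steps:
1/(3389 + (5 + 0)*(-221)) = 1/(3389 + 5*(-221)) = 1/(3389 - 1105) = 1/2284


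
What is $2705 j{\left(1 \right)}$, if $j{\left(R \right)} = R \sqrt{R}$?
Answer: $2705$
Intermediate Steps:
$j{\left(R \right)} = R^{\frac{3}{2}}$
$2705 j{\left(1 \right)} = 2705 \cdot 1^{\frac{3}{2}} = 2705 \cdot 1 = 2705$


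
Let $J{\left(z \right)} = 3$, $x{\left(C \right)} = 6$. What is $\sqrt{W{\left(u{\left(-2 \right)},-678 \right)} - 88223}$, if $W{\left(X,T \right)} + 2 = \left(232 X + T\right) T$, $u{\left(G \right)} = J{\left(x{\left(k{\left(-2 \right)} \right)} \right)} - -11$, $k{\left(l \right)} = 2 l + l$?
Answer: $i \sqrt{1830685} \approx 1353.0 i$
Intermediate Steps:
$k{\left(l \right)} = 3 l$
$u{\left(G \right)} = 14$ ($u{\left(G \right)} = 3 - -11 = 3 + 11 = 14$)
$W{\left(X,T \right)} = -2 + T \left(T + 232 X\right)$ ($W{\left(X,T \right)} = -2 + \left(232 X + T\right) T = -2 + \left(T + 232 X\right) T = -2 + T \left(T + 232 X\right)$)
$\sqrt{W{\left(u{\left(-2 \right)},-678 \right)} - 88223} = \sqrt{\left(-2 + \left(-678\right)^{2} + 232 \left(-678\right) 14\right) - 88223} = \sqrt{\left(-2 + 459684 - 2202144\right) - 88223} = \sqrt{-1742462 - 88223} = \sqrt{-1830685} = i \sqrt{1830685}$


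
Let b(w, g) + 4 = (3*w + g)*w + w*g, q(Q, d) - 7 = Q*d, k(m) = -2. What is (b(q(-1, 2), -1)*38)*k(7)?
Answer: -4636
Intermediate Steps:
q(Q, d) = 7 + Q*d
b(w, g) = -4 + g*w + w*(g + 3*w) (b(w, g) = -4 + ((3*w + g)*w + w*g) = -4 + ((g + 3*w)*w + g*w) = -4 + (w*(g + 3*w) + g*w) = -4 + (g*w + w*(g + 3*w)) = -4 + g*w + w*(g + 3*w))
(b(q(-1, 2), -1)*38)*k(7) = ((-4 + 3*(7 - 1*2)**2 + 2*(-1)*(7 - 1*2))*38)*(-2) = ((-4 + 3*(7 - 2)**2 + 2*(-1)*(7 - 2))*38)*(-2) = ((-4 + 3*5**2 + 2*(-1)*5)*38)*(-2) = ((-4 + 3*25 - 10)*38)*(-2) = ((-4 + 75 - 10)*38)*(-2) = (61*38)*(-2) = 2318*(-2) = -4636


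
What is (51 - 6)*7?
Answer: 315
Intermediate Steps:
(51 - 6)*7 = 45*7 = 315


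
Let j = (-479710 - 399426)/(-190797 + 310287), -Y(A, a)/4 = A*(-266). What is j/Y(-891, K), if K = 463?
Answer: 54946/7079961735 ≈ 7.7608e-6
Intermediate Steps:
Y(A, a) = 1064*A (Y(A, a) = -4*A*(-266) = -(-1064)*A = 1064*A)
j = -439568/59745 (j = -879136/119490 = -879136*1/119490 = -439568/59745 ≈ -7.3574)
j/Y(-891, K) = -439568/(59745*(1064*(-891))) = -439568/59745/(-948024) = -439568/59745*(-1/948024) = 54946/7079961735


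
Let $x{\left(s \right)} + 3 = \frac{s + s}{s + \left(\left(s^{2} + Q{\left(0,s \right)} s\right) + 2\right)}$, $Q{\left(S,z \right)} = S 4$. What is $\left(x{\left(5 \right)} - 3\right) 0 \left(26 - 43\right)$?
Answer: $0$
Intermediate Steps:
$Q{\left(S,z \right)} = 4 S$
$x{\left(s \right)} = -3 + \frac{2 s}{2 + s + s^{2}}$ ($x{\left(s \right)} = -3 + \frac{s + s}{s + \left(\left(s^{2} + 4 \cdot 0 s\right) + 2\right)} = -3 + \frac{2 s}{s + \left(\left(s^{2} + 0 s\right) + 2\right)} = -3 + \frac{2 s}{s + \left(\left(s^{2} + 0\right) + 2\right)} = -3 + \frac{2 s}{s + \left(s^{2} + 2\right)} = -3 + \frac{2 s}{s + \left(2 + s^{2}\right)} = -3 + \frac{2 s}{2 + s + s^{2}}$)
$\left(x{\left(5 \right)} - 3\right) 0 \left(26 - 43\right) = \left(\frac{-6 - 5 - 3 \cdot 5^{2}}{2 + 5 + 5^{2}} - 3\right) 0 \left(26 - 43\right) = \left(\frac{-6 - 5 - 75}{2 + 5 + 25} - 3\right) 0 \left(-17\right) = \left(\frac{-6 - 5 - 75}{32} - 3\right) 0 \left(-17\right) = \left(\frac{1}{32} \left(-86\right) - 3\right) 0 \left(-17\right) = \left(- \frac{43}{16} - 3\right) 0 \left(-17\right) = \left(- \frac{91}{16}\right) 0 \left(-17\right) = 0 \left(-17\right) = 0$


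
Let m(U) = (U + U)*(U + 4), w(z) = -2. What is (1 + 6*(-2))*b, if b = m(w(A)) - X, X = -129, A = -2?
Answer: -1331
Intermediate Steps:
m(U) = 2*U*(4 + U) (m(U) = (2*U)*(4 + U) = 2*U*(4 + U))
b = 121 (b = 2*(-2)*(4 - 2) - 1*(-129) = 2*(-2)*2 + 129 = -8 + 129 = 121)
(1 + 6*(-2))*b = (1 + 6*(-2))*121 = (1 - 12)*121 = -11*121 = -1331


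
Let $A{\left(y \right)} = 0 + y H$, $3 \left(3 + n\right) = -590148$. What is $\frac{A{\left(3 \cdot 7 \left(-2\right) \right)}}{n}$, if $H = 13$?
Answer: $\frac{182}{65573} \approx 0.0027755$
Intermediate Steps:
$n = -196719$ ($n = -3 + \frac{1}{3} \left(-590148\right) = -3 - 196716 = -196719$)
$A{\left(y \right)} = 13 y$ ($A{\left(y \right)} = 0 + y 13 = 0 + 13 y = 13 y$)
$\frac{A{\left(3 \cdot 7 \left(-2\right) \right)}}{n} = \frac{13 \cdot 3 \cdot 7 \left(-2\right)}{-196719} = 13 \cdot 3 \left(-14\right) \left(- \frac{1}{196719}\right) = 13 \left(-42\right) \left(- \frac{1}{196719}\right) = \left(-546\right) \left(- \frac{1}{196719}\right) = \frac{182}{65573}$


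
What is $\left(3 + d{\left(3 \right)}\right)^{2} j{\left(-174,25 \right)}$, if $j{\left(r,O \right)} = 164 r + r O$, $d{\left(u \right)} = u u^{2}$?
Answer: $-29597400$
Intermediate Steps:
$d{\left(u \right)} = u^{3}$
$j{\left(r,O \right)} = 164 r + O r$
$\left(3 + d{\left(3 \right)}\right)^{2} j{\left(-174,25 \right)} = \left(3 + 3^{3}\right)^{2} \left(- 174 \left(164 + 25\right)\right) = \left(3 + 27\right)^{2} \left(\left(-174\right) 189\right) = 30^{2} \left(-32886\right) = 900 \left(-32886\right) = -29597400$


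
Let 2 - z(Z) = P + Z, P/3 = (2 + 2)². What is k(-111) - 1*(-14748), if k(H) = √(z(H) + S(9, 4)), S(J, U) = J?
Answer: 14748 + √74 ≈ 14757.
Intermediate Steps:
P = 48 (P = 3*(2 + 2)² = 3*4² = 3*16 = 48)
z(Z) = -46 - Z (z(Z) = 2 - (48 + Z) = 2 + (-48 - Z) = -46 - Z)
k(H) = √(-37 - H) (k(H) = √((-46 - H) + 9) = √(-37 - H))
k(-111) - 1*(-14748) = √(-37 - 1*(-111)) - 1*(-14748) = √(-37 + 111) + 14748 = √74 + 14748 = 14748 + √74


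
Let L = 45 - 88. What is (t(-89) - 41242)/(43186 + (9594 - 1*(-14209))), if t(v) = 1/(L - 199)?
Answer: -9980565/16211338 ≈ -0.61565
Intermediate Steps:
L = -43
t(v) = -1/242 (t(v) = 1/(-43 - 199) = 1/(-242) = -1/242)
(t(-89) - 41242)/(43186 + (9594 - 1*(-14209))) = (-1/242 - 41242)/(43186 + (9594 - 1*(-14209))) = -9980565/(242*(43186 + (9594 + 14209))) = -9980565/(242*(43186 + 23803)) = -9980565/242/66989 = -9980565/242*1/66989 = -9980565/16211338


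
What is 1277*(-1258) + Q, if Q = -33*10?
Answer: -1606796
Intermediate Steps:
Q = -330
1277*(-1258) + Q = 1277*(-1258) - 330 = -1606466 - 330 = -1606796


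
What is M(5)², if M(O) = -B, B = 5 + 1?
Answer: 36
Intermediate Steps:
B = 6
M(O) = -6 (M(O) = -1*6 = -6)
M(5)² = (-6)² = 36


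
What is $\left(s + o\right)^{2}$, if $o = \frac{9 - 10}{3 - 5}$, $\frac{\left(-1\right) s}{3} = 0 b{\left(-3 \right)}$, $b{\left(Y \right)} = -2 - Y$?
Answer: $\frac{1}{4} \approx 0.25$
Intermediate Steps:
$s = 0$ ($s = - 3 \cdot 0 \left(-2 - -3\right) = - 3 \cdot 0 \left(-2 + 3\right) = - 3 \cdot 0 \cdot 1 = \left(-3\right) 0 = 0$)
$o = \frac{1}{2}$ ($o = - \frac{1}{-2} = \left(-1\right) \left(- \frac{1}{2}\right) = \frac{1}{2} \approx 0.5$)
$\left(s + o\right)^{2} = \left(0 + \frac{1}{2}\right)^{2} = \left(\frac{1}{2}\right)^{2} = \frac{1}{4}$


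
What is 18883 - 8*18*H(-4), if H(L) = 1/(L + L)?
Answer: 18901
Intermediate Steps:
H(L) = 1/(2*L)
18883 - 8*18*H(-4) = 18883 - 8*18*(1/2)/(-4) = 18883 - 144*(1/2)*(-1/4) = 18883 - 144*(-1)/8 = 18883 - 1*(-18) = 18883 + 18 = 18901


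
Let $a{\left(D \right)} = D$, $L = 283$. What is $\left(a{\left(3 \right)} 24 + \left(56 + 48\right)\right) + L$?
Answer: $459$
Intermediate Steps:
$\left(a{\left(3 \right)} 24 + \left(56 + 48\right)\right) + L = \left(3 \cdot 24 + \left(56 + 48\right)\right) + 283 = \left(72 + 104\right) + 283 = 176 + 283 = 459$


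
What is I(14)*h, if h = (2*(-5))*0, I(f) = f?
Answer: 0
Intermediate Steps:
h = 0 (h = -10*0 = 0)
I(14)*h = 14*0 = 0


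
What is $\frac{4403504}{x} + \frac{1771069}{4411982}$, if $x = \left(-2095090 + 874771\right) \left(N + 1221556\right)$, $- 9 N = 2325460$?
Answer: $\frac{65051673186659839}{162054380613554904} \approx 0.40142$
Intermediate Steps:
$N = - \frac{2325460}{9}$ ($N = \left(- \frac{1}{9}\right) 2325460 = - \frac{2325460}{9} \approx -2.5838 \cdot 10^{5}$)
$x = -1175376549504$ ($x = \left(-2095090 + 874771\right) \left(- \frac{2325460}{9} + 1221556\right) = \left(-1220319\right) \frac{8668544}{9} = -1175376549504$)
$\frac{4403504}{x} + \frac{1771069}{4411982} = \frac{4403504}{-1175376549504} + \frac{1771069}{4411982} = 4403504 \left(- \frac{1}{1175376549504}\right) + 1771069 \cdot \frac{1}{4411982} = - \frac{275219}{73461034344} + \frac{1771069}{4411982} = \frac{65051673186659839}{162054380613554904}$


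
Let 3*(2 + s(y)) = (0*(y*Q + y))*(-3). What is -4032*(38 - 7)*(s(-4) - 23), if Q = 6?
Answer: 3124800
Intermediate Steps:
s(y) = -2 (s(y) = -2 + ((0*(y*6 + y))*(-3))/3 = -2 + ((0*(6*y + y))*(-3))/3 = -2 + ((0*(7*y))*(-3))/3 = -2 + (0*(-3))/3 = -2 + (⅓)*0 = -2 + 0 = -2)
-4032*(38 - 7)*(s(-4) - 23) = -4032*(38 - 7)*(-2 - 23) = -124992*(-25) = -4032*(-775) = 3124800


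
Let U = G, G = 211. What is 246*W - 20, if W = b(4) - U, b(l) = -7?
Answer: -53648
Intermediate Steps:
U = 211
W = -218 (W = -7 - 1*211 = -7 - 211 = -218)
246*W - 20 = 246*(-218) - 20 = -53628 - 20 = -53648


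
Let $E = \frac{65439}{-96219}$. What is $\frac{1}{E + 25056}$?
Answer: $\frac{10691}{267866425} \approx 3.9912 \cdot 10^{-5}$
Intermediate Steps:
$E = - \frac{7271}{10691}$ ($E = 65439 \left(- \frac{1}{96219}\right) = - \frac{7271}{10691} \approx -0.68011$)
$\frac{1}{E + 25056} = \frac{1}{- \frac{7271}{10691} + 25056} = \frac{1}{\frac{267866425}{10691}} = \frac{10691}{267866425}$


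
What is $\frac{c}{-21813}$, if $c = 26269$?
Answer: $- \frac{26269}{21813} \approx -1.2043$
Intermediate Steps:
$\frac{c}{-21813} = \frac{26269}{-21813} = 26269 \left(- \frac{1}{21813}\right) = - \frac{26269}{21813}$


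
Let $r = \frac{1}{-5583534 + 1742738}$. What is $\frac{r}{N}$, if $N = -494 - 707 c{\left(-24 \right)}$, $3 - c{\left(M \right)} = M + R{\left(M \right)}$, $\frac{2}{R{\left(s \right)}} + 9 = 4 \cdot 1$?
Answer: $\frac{5}{381502425884} \approx 1.3106 \cdot 10^{-11}$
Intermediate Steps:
$R{\left(s \right)} = - \frac{2}{5}$ ($R{\left(s \right)} = \frac{2}{-9 + 4 \cdot 1} = \frac{2}{-9 + 4} = \frac{2}{-5} = 2 \left(- \frac{1}{5}\right) = - \frac{2}{5}$)
$c{\left(M \right)} = \frac{17}{5} - M$ ($c{\left(M \right)} = 3 - \left(M - \frac{2}{5}\right) = 3 - \left(- \frac{2}{5} + M\right) = \frac{17}{5} - M$)
$N = - \frac{99329}{5}$ ($N = -494 - 707 \left(\frac{17}{5} - -24\right) = -494 - 707 \left(\frac{17}{5} + 24\right) = -494 - \frac{96859}{5} = - \frac{99329}{5} \approx -19866.0$)
$r = - \frac{1}{3840796}$ ($r = \frac{1}{-3840796} = - \frac{1}{3840796} \approx -2.6036 \cdot 10^{-7}$)
$\frac{r}{N} = - \frac{1}{3840796 \left(- \frac{99329}{5}\right)} = \left(- \frac{1}{3840796}\right) \left(- \frac{5}{99329}\right) = \frac{5}{381502425884}$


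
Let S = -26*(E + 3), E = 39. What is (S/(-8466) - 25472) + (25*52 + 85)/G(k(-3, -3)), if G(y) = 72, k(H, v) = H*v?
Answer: -2585784085/101592 ≈ -25453.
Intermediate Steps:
S = -1092 (S = -26*(39 + 3) = -26*42 = -1092)
(S/(-8466) - 25472) + (25*52 + 85)/G(k(-3, -3)) = (-1092/(-8466) - 25472) + (25*52 + 85)/72 = (-1092*(-1/8466) - 25472) + (1300 + 85)*(1/72) = (182/1411 - 25472) + 1385*(1/72) = -35940810/1411 + 1385/72 = -2585784085/101592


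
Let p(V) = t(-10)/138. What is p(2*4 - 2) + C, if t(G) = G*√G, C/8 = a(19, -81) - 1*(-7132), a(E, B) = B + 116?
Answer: 57336 - 5*I*√10/69 ≈ 57336.0 - 0.22915*I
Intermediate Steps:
a(E, B) = 116 + B
C = 57336 (C = 8*((116 - 81) - 1*(-7132)) = 8*(35 + 7132) = 8*7167 = 57336)
t(G) = G^(3/2)
p(V) = -5*I*√10/69 (p(V) = (-10)^(3/2)/138 = -10*I*√10*(1/138) = -5*I*√10/69)
p(2*4 - 2) + C = -5*I*√10/69 + 57336 = 57336 - 5*I*√10/69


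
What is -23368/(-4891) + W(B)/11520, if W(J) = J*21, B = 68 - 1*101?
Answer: 29534433/6260480 ≈ 4.7176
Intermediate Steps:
B = -33 (B = 68 - 101 = -33)
W(J) = 21*J
-23368/(-4891) + W(B)/11520 = -23368/(-4891) + (21*(-33))/11520 = -23368*(-1/4891) - 693*1/11520 = 23368/4891 - 77/1280 = 29534433/6260480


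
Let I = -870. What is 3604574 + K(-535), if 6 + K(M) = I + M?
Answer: 3603163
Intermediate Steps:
K(M) = -876 + M (K(M) = -6 + (-870 + M) = -876 + M)
3604574 + K(-535) = 3604574 + (-876 - 535) = 3604574 - 1411 = 3603163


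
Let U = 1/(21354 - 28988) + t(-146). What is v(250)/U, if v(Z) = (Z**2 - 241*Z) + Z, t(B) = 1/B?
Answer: -139320500/389 ≈ -3.5815e+5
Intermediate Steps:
v(Z) = Z**2 - 240*Z
U = -1945/278641 (U = 1/(21354 - 28988) + 1/(-146) = 1/(-7634) - 1/146 = -1/7634 - 1/146 = -1945/278641 ≈ -0.0069803)
v(250)/U = (250*(-240 + 250))/(-1945/278641) = (250*10)*(-278641/1945) = 2500*(-278641/1945) = -139320500/389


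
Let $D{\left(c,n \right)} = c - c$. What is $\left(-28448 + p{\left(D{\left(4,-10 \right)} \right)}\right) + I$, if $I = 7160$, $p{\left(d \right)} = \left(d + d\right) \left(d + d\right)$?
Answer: $-21288$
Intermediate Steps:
$D{\left(c,n \right)} = 0$
$p{\left(d \right)} = 4 d^{2}$ ($p{\left(d \right)} = 2 d 2 d = 4 d^{2}$)
$\left(-28448 + p{\left(D{\left(4,-10 \right)} \right)}\right) + I = \left(-28448 + 4 \cdot 0^{2}\right) + 7160 = \left(-28448 + 4 \cdot 0\right) + 7160 = \left(-28448 + 0\right) + 7160 = -28448 + 7160 = -21288$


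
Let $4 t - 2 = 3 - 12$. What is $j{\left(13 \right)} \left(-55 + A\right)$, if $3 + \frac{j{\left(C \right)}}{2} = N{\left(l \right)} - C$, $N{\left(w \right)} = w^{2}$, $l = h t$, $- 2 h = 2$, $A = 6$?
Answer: $\frac{10143}{8} \approx 1267.9$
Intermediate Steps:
$t = - \frac{7}{4}$ ($t = \frac{1}{2} + \frac{3 - 12}{4} = \frac{1}{2} + \frac{1}{4} \left(-9\right) = \frac{1}{2} - \frac{9}{4} = - \frac{7}{4} \approx -1.75$)
$h = -1$ ($h = \left(- \frac{1}{2}\right) 2 = -1$)
$l = \frac{7}{4}$ ($l = \left(-1\right) \left(- \frac{7}{4}\right) = \frac{7}{4} \approx 1.75$)
$j{\left(C \right)} = \frac{1}{8} - 2 C$ ($j{\left(C \right)} = -6 + 2 \left(\left(\frac{7}{4}\right)^{2} - C\right) = -6 + 2 \left(\frac{49}{16} - C\right) = -6 - \left(- \frac{49}{8} + 2 C\right) = \frac{1}{8} - 2 C$)
$j{\left(13 \right)} \left(-55 + A\right) = \left(\frac{1}{8} - 26\right) \left(-55 + 6\right) = \left(\frac{1}{8} - 26\right) \left(-49\right) = \left(- \frac{207}{8}\right) \left(-49\right) = \frac{10143}{8}$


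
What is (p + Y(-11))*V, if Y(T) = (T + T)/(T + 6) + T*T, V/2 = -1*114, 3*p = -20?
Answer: -135356/5 ≈ -27071.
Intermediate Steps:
p = -20/3 (p = (1/3)*(-20) = -20/3 ≈ -6.6667)
V = -228 (V = 2*(-1*114) = 2*(-114) = -228)
Y(T) = T**2 + 2*T/(6 + T) (Y(T) = (2*T)/(6 + T) + T**2 = 2*T/(6 + T) + T**2 = T**2 + 2*T/(6 + T))
(p + Y(-11))*V = (-20/3 - 11*(2 + (-11)**2 + 6*(-11))/(6 - 11))*(-228) = (-20/3 - 11*(2 + 121 - 66)/(-5))*(-228) = (-20/3 - 11*(-1/5)*57)*(-228) = (-20/3 + 627/5)*(-228) = (1781/15)*(-228) = -135356/5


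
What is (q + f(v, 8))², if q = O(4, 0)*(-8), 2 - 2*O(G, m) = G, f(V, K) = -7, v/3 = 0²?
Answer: 1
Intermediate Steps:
v = 0 (v = 3*0² = 3*0 = 0)
O(G, m) = 1 - G/2
q = 8 (q = (1 - ½*4)*(-8) = (1 - 2)*(-8) = -1*(-8) = 8)
(q + f(v, 8))² = (8 - 7)² = 1² = 1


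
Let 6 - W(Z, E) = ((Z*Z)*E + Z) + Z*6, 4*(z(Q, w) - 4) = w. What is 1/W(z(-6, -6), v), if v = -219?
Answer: 4/5429 ≈ 0.00073678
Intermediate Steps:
z(Q, w) = 4 + w/4
W(Z, E) = 6 - 7*Z - E*Z² (W(Z, E) = 6 - (((Z*Z)*E + Z) + Z*6) = 6 - ((Z²*E + Z) + 6*Z) = 6 - ((E*Z² + Z) + 6*Z) = 6 - ((Z + E*Z²) + 6*Z) = 6 - (7*Z + E*Z²) = 6 + (-7*Z - E*Z²) = 6 - 7*Z - E*Z²)
1/W(z(-6, -6), v) = 1/(6 - 7*(4 + (¼)*(-6)) - 1*(-219)*(4 + (¼)*(-6))²) = 1/(6 - 7*(4 - 3/2) - 1*(-219)*(4 - 3/2)²) = 1/(6 - 7*5/2 - 1*(-219)*(5/2)²) = 1/(6 - 35/2 - 1*(-219)*25/4) = 1/(6 - 35/2 + 5475/4) = 1/(5429/4) = 4/5429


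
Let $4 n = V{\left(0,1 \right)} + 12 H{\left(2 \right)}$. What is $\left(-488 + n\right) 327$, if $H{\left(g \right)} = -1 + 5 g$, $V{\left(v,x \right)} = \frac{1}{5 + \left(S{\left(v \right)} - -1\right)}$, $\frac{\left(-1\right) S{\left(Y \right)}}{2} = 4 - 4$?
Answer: $- \frac{1205867}{8} \approx -1.5073 \cdot 10^{5}$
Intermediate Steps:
$S{\left(Y \right)} = 0$ ($S{\left(Y \right)} = - 2 \left(4 - 4\right) = \left(-2\right) 0 = 0$)
$V{\left(v,x \right)} = \frac{1}{6}$ ($V{\left(v,x \right)} = \frac{1}{5 + \left(0 - -1\right)} = \frac{1}{5 + \left(0 + 1\right)} = \frac{1}{5 + 1} = \frac{1}{6}$)
$n = \frac{649}{24}$ ($n = \frac{\frac{1}{6} + 12 \left(-1 + 5 \cdot 2\right)}{4} = \frac{\frac{1}{6} + 12 \left(-1 + 10\right)}{4} = \frac{\frac{1}{6} + 12 \cdot 9}{4} = \frac{\frac{1}{6} + 108}{4} = \frac{1}{4} \cdot \frac{649}{6} = \frac{649}{24} \approx 27.042$)
$\left(-488 + n\right) 327 = \left(-488 + \frac{649}{24}\right) 327 = \left(- \frac{11063}{24}\right) 327 = - \frac{1205867}{8}$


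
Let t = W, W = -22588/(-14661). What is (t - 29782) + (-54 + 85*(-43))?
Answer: -490988963/14661 ≈ -33489.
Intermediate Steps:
W = 22588/14661 (W = -22588*(-1/14661) = 22588/14661 ≈ 1.5407)
t = 22588/14661 ≈ 1.5407
(t - 29782) + (-54 + 85*(-43)) = (22588/14661 - 29782) + (-54 + 85*(-43)) = -436611314/14661 + (-54 - 3655) = -436611314/14661 - 3709 = -490988963/14661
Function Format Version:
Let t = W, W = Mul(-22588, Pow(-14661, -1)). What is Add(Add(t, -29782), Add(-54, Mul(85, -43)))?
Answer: Rational(-490988963, 14661) ≈ -33489.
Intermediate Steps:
W = Rational(22588, 14661) (W = Mul(-22588, Rational(-1, 14661)) = Rational(22588, 14661) ≈ 1.5407)
t = Rational(22588, 14661) ≈ 1.5407
Add(Add(t, -29782), Add(-54, Mul(85, -43))) = Add(Add(Rational(22588, 14661), -29782), Add(-54, Mul(85, -43))) = Add(Rational(-436611314, 14661), Add(-54, -3655)) = Add(Rational(-436611314, 14661), -3709) = Rational(-490988963, 14661)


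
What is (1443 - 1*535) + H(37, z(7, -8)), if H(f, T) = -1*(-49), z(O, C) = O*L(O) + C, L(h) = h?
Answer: 957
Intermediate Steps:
z(O, C) = C + O**2 (z(O, C) = O*O + C = O**2 + C = C + O**2)
H(f, T) = 49
(1443 - 1*535) + H(37, z(7, -8)) = (1443 - 1*535) + 49 = (1443 - 535) + 49 = 908 + 49 = 957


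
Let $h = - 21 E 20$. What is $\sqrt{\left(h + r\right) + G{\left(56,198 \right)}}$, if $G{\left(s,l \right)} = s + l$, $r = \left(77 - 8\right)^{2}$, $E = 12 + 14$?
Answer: $i \sqrt{5905} \approx 76.844 i$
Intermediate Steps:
$E = 26$
$r = 4761$ ($r = 69^{2} = 4761$)
$h = -10920$ ($h = \left(-21\right) 26 \cdot 20 = \left(-546\right) 20 = -10920$)
$G{\left(s,l \right)} = l + s$
$\sqrt{\left(h + r\right) + G{\left(56,198 \right)}} = \sqrt{\left(-10920 + 4761\right) + \left(198 + 56\right)} = \sqrt{-6159 + 254} = \sqrt{-5905} = i \sqrt{5905}$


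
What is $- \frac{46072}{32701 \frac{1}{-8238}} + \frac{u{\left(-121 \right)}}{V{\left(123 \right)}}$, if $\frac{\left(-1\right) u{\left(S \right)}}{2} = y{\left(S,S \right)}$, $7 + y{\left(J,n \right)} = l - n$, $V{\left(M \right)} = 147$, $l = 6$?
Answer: $\frac{18594899584}{1602349} \approx 11605.0$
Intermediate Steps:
$y{\left(J,n \right)} = -1 - n$ ($y{\left(J,n \right)} = -7 - \left(-6 + n\right) = -1 - n$)
$u{\left(S \right)} = 2 + 2 S$ ($u{\left(S \right)} = - 2 \left(-1 - S\right) = 2 + 2 S$)
$- \frac{46072}{32701 \frac{1}{-8238}} + \frac{u{\left(-121 \right)}}{V{\left(123 \right)}} = - \frac{46072}{32701 \frac{1}{-8238}} + \frac{2 + 2 \left(-121\right)}{147} = - \frac{46072}{32701 \left(- \frac{1}{8238}\right)} + \left(2 - 242\right) \frac{1}{147} = - \frac{46072}{- \frac{32701}{8238}} - \frac{80}{49} = \left(-46072\right) \left(- \frac{8238}{32701}\right) - \frac{80}{49} = \frac{379541136}{32701} - \frac{80}{49} = \frac{18594899584}{1602349}$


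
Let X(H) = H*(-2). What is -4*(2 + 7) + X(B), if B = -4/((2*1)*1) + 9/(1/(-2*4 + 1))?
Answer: 94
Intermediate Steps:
B = -65 (B = -4/(2*1) + 9/(1/(-8 + 1)) = -4/2 + 9/(1/(-7)) = -4*½ + 9/(-⅐) = -2 + 9*(-7) = -2 - 63 = -65)
X(H) = -2*H
-4*(2 + 7) + X(B) = -4*(2 + 7) - 2*(-65) = -4*9 + 130 = -36 + 130 = 94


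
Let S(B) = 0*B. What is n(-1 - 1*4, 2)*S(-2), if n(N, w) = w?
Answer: 0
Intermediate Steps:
S(B) = 0
n(-1 - 1*4, 2)*S(-2) = 2*0 = 0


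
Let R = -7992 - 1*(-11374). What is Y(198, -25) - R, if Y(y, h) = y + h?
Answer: -3209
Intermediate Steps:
Y(y, h) = h + y
R = 3382 (R = -7992 + 11374 = 3382)
Y(198, -25) - R = (-25 + 198) - 1*3382 = 173 - 3382 = -3209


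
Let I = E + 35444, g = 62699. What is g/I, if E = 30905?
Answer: 62699/66349 ≈ 0.94499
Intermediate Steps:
I = 66349 (I = 30905 + 35444 = 66349)
g/I = 62699/66349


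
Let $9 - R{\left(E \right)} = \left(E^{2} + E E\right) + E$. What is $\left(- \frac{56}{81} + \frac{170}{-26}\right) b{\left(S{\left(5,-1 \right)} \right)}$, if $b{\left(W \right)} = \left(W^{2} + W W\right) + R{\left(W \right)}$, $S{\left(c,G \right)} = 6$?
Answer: $- \frac{7613}{351} \approx -21.689$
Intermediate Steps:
$R{\left(E \right)} = 9 - E - 2 E^{2}$ ($R{\left(E \right)} = 9 - \left(\left(E^{2} + E E\right) + E\right) = 9 - \left(\left(E^{2} + E^{2}\right) + E\right) = 9 - \left(2 E^{2} + E\right) = 9 - \left(E + 2 E^{2}\right) = 9 - E - 2 E^{2}$)
$b{\left(W \right)} = 9 - W$ ($b{\left(W \right)} = \left(W^{2} + W W\right) - \left(-9 + W + 2 W^{2}\right) = \left(W^{2} + W^{2}\right) - \left(-9 + W + 2 W^{2}\right) = 2 W^{2} - \left(-9 + W + 2 W^{2}\right) = 9 - W$)
$\left(- \frac{56}{81} + \frac{170}{-26}\right) b{\left(S{\left(5,-1 \right)} \right)} = \left(- \frac{56}{81} + \frac{170}{-26}\right) \left(9 - 6\right) = \left(\left(-56\right) \frac{1}{81} + 170 \left(- \frac{1}{26}\right)\right) \left(9 - 6\right) = \left(- \frac{56}{81} - \frac{85}{13}\right) 3 = \left(- \frac{7613}{1053}\right) 3 = - \frac{7613}{351}$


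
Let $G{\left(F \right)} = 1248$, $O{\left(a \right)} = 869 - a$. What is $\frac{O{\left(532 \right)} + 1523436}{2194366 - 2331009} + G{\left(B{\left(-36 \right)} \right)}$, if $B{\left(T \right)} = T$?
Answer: $\frac{7348117}{5941} \approx 1236.8$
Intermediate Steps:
$\frac{O{\left(532 \right)} + 1523436}{2194366 - 2331009} + G{\left(B{\left(-36 \right)} \right)} = \frac{\left(869 - 532\right) + 1523436}{2194366 - 2331009} + 1248 = \frac{\left(869 - 532\right) + 1523436}{-136643} + 1248 = \left(337 + 1523436\right) \left(- \frac{1}{136643}\right) + 1248 = 1523773 \left(- \frac{1}{136643}\right) + 1248 = - \frac{66251}{5941} + 1248 = \frac{7348117}{5941}$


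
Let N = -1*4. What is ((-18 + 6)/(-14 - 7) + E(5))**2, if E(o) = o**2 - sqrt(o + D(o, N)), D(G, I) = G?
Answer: 32531/49 - 358*sqrt(10)/7 ≈ 502.17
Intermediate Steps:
N = -4
E(o) = o**2 - sqrt(2)*sqrt(o) (E(o) = o**2 - sqrt(o + o) = o**2 - sqrt(2*o) = o**2 - sqrt(2)*sqrt(o))
((-18 + 6)/(-14 - 7) + E(5))**2 = ((-18 + 6)/(-14 - 7) + (5**2 - sqrt(2)*sqrt(5)))**2 = (-12/(-21) + (25 - sqrt(10)))**2 = (-12*(-1/21) + (25 - sqrt(10)))**2 = (4/7 + (25 - sqrt(10)))**2 = (179/7 - sqrt(10))**2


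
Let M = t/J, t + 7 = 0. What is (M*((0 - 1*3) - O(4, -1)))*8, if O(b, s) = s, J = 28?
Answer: 4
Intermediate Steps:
t = -7 (t = -7 + 0 = -7)
M = -1/4 (M = -7/28 = -7*1/28 = -1/4 ≈ -0.25000)
(M*((0 - 1*3) - O(4, -1)))*8 = -((0 - 1*3) - 1*(-1))/4*8 = -((0 - 3) + 1)/4*8 = -(-3 + 1)/4*8 = -1/4*(-2)*8 = (1/2)*8 = 4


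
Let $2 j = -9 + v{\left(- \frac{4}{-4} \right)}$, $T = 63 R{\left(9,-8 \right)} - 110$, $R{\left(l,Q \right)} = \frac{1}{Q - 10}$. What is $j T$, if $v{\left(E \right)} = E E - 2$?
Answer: $\frac{1135}{2} \approx 567.5$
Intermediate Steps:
$R{\left(l,Q \right)} = \frac{1}{-10 + Q}$
$T = - \frac{227}{2}$ ($T = \frac{63}{-10 - 8} - 110 = \frac{63}{-18} - 110 = 63 \left(- \frac{1}{18}\right) - 110 = - \frac{7}{2} - 110 = - \frac{227}{2} \approx -113.5$)
$v{\left(E \right)} = -2 + E^{2}$ ($v{\left(E \right)} = E^{2} - 2 = -2 + E^{2}$)
$j = -5$ ($j = \frac{-9 - \left(2 - \left(- \frac{4}{-4}\right)^{2}\right)}{2} = \frac{-9 - \left(2 - \left(\left(-4\right) \left(- \frac{1}{4}\right)\right)^{2}\right)}{2} = \frac{-9 - \left(2 - 1^{2}\right)}{2} = \frac{-9 + \left(-2 + 1\right)}{2} = \frac{-9 - 1}{2} = \frac{1}{2} \left(-10\right) = -5$)
$j T = \left(-5\right) \left(- \frac{227}{2}\right) = \frac{1135}{2}$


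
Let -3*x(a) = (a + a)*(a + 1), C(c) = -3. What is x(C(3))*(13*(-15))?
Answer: 780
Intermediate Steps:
x(a) = -2*a*(1 + a)/3 (x(a) = -(a + a)*(a + 1)/3 = -2*a*(1 + a)/3)
x(C(3))*(13*(-15)) = (-⅔*(-3)*(1 - 3))*(13*(-15)) = -⅔*(-3)*(-2)*(-195) = -4*(-195) = 780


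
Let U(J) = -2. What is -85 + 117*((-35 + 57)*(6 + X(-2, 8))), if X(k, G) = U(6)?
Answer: 10211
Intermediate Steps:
X(k, G) = -2
-85 + 117*((-35 + 57)*(6 + X(-2, 8))) = -85 + 117*((-35 + 57)*(6 - 2)) = -85 + 117*(22*4) = -85 + 117*88 = -85 + 10296 = 10211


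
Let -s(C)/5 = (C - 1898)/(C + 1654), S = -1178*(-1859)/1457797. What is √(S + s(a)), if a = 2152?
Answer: √74322606964689281/252198881 ≈ 1.0810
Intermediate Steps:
S = 199082/132527 (S = 2189902*(1/1457797) = 199082/132527 ≈ 1.5022)
s(C) = -5*(-1898 + C)/(1654 + C) (s(C) = -5*(C - 1898)/(C + 1654) = -5*(-1898 + C)/(1654 + C))
√(S + s(a)) = √(199082/132527 + 5*(1898 - 1*2152)/(1654 + 2152)) = √(199082/132527 + 5*(1898 - 2152)/3806) = √(199082/132527 + 5*(1/3806)*(-254)) = √(199082/132527 - 635/1903) = √(294698401/252198881) = √74322606964689281/252198881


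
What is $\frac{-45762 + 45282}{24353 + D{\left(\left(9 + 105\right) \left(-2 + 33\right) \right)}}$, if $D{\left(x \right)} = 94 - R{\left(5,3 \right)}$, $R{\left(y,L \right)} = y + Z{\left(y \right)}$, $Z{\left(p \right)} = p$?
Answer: $- \frac{480}{24437} \approx -0.019642$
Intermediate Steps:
$R{\left(y,L \right)} = 2 y$ ($R{\left(y,L \right)} = y + y = 2 y$)
$D{\left(x \right)} = 84$ ($D{\left(x \right)} = 94 - 2 \cdot 5 = 94 - 10 = 84$)
$\frac{-45762 + 45282}{24353 + D{\left(\left(9 + 105\right) \left(-2 + 33\right) \right)}} = \frac{-45762 + 45282}{24353 + 84} = - \frac{480}{24437}$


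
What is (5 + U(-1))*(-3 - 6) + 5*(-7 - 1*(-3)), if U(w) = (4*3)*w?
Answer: 43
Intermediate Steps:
U(w) = 12*w
(5 + U(-1))*(-3 - 6) + 5*(-7 - 1*(-3)) = (5 + 12*(-1))*(-3 - 6) + 5*(-7 - 1*(-3)) = (5 - 12)*(-9) + 5*(-7 + 3) = -7*(-9) + 5*(-4) = 63 - 20 = 43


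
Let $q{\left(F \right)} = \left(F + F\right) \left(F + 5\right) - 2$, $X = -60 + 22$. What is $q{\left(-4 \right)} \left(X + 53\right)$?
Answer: $-150$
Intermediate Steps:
$X = -38$
$q{\left(F \right)} = -2 + 2 F \left(5 + F\right)$ ($q{\left(F \right)} = 2 F \left(5 + F\right) - 2 = -2 + 2 F \left(5 + F\right)$)
$q{\left(-4 \right)} \left(X + 53\right) = \left(-2 + 2 \left(-4\right)^{2} + 10 \left(-4\right)\right) \left(-38 + 53\right) = \left(-2 + 2 \cdot 16 - 40\right) 15 = \left(-2 + 32 - 40\right) 15 = \left(-10\right) 15 = -150$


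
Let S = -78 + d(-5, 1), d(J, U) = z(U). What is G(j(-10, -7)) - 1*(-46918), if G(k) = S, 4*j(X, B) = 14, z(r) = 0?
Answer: 46840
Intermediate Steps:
d(J, U) = 0
j(X, B) = 7/2 (j(X, B) = (¼)*14 = 7/2)
S = -78 (S = -78 + 0 = -78)
G(k) = -78
G(j(-10, -7)) - 1*(-46918) = -78 - 1*(-46918) = -78 + 46918 = 46840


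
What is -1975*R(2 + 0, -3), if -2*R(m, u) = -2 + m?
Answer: 0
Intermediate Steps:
R(m, u) = 1 - m/2 (R(m, u) = -(-2 + m)/2 = 1 - m/2)
-1975*R(2 + 0, -3) = -1975*(1 - (2 + 0)/2) = -1975*(1 - 1/2*2) = -1975*(1 - 1) = -1975*0 = 0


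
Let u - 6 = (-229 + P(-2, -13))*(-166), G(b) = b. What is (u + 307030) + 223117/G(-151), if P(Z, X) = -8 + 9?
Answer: 51854367/151 ≈ 3.4341e+5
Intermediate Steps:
P(Z, X) = 1
u = 37854 (u = 6 + (-229 + 1)*(-166) = 6 - 228*(-166) = 6 + 37848 = 37854)
(u + 307030) + 223117/G(-151) = (37854 + 307030) + 223117/(-151) = 344884 + 223117*(-1/151) = 344884 - 223117/151 = 51854367/151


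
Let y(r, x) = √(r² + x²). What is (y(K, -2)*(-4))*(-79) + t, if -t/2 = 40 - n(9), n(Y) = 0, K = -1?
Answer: -80 + 316*√5 ≈ 626.60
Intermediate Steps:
t = -80 (t = -2*(40 - 1*0) = -2*(40 + 0) = -2*40 = -80)
(y(K, -2)*(-4))*(-79) + t = (√((-1)² + (-2)²)*(-4))*(-79) - 80 = (√(1 + 4)*(-4))*(-79) - 80 = (√5*(-4))*(-79) - 80 = -4*√5*(-79) - 80 = 316*√5 - 80 = -80 + 316*√5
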